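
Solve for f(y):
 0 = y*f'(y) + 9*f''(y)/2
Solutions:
 f(y) = C1 + C2*erf(y/3)


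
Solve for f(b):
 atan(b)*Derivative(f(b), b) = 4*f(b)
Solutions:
 f(b) = C1*exp(4*Integral(1/atan(b), b))


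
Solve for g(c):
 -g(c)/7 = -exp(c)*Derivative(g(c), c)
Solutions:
 g(c) = C1*exp(-exp(-c)/7)


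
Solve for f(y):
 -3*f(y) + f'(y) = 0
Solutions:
 f(y) = C1*exp(3*y)


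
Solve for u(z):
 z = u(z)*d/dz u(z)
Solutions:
 u(z) = -sqrt(C1 + z^2)
 u(z) = sqrt(C1 + z^2)


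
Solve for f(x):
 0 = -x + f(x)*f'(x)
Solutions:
 f(x) = -sqrt(C1 + x^2)
 f(x) = sqrt(C1 + x^2)


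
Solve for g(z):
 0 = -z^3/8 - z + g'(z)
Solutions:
 g(z) = C1 + z^4/32 + z^2/2


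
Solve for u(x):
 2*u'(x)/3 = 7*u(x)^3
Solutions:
 u(x) = -sqrt(-1/(C1 + 21*x))
 u(x) = sqrt(-1/(C1 + 21*x))


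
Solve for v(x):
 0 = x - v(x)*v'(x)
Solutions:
 v(x) = -sqrt(C1 + x^2)
 v(x) = sqrt(C1 + x^2)


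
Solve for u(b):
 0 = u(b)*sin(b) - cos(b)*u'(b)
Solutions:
 u(b) = C1/cos(b)


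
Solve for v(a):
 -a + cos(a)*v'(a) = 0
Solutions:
 v(a) = C1 + Integral(a/cos(a), a)


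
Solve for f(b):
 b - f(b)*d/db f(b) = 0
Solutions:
 f(b) = -sqrt(C1 + b^2)
 f(b) = sqrt(C1 + b^2)


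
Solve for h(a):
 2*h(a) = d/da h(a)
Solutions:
 h(a) = C1*exp(2*a)


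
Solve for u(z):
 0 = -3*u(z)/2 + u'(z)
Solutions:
 u(z) = C1*exp(3*z/2)


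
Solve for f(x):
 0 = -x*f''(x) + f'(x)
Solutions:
 f(x) = C1 + C2*x^2


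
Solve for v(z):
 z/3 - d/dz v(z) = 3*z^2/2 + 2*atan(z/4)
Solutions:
 v(z) = C1 - z^3/2 + z^2/6 - 2*z*atan(z/4) + 4*log(z^2 + 16)


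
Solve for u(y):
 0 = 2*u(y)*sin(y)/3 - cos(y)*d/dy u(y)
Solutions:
 u(y) = C1/cos(y)^(2/3)


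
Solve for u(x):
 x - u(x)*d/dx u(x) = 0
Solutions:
 u(x) = -sqrt(C1 + x^2)
 u(x) = sqrt(C1 + x^2)


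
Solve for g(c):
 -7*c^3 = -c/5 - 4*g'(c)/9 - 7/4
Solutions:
 g(c) = C1 + 63*c^4/16 - 9*c^2/40 - 63*c/16


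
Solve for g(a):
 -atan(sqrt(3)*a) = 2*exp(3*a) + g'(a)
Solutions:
 g(a) = C1 - a*atan(sqrt(3)*a) - 2*exp(3*a)/3 + sqrt(3)*log(3*a^2 + 1)/6


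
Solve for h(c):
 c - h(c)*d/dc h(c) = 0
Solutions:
 h(c) = -sqrt(C1 + c^2)
 h(c) = sqrt(C1 + c^2)


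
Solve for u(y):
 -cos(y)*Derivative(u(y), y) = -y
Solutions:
 u(y) = C1 + Integral(y/cos(y), y)


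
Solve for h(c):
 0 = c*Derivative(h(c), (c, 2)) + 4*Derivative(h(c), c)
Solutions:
 h(c) = C1 + C2/c^3


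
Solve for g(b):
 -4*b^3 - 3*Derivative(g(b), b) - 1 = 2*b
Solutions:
 g(b) = C1 - b^4/3 - b^2/3 - b/3


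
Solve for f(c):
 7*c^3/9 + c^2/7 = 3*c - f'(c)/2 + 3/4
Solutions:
 f(c) = C1 - 7*c^4/18 - 2*c^3/21 + 3*c^2 + 3*c/2


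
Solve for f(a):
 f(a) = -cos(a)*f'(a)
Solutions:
 f(a) = C1*sqrt(sin(a) - 1)/sqrt(sin(a) + 1)


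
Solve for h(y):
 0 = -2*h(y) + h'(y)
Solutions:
 h(y) = C1*exp(2*y)


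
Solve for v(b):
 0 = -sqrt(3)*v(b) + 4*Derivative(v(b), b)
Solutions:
 v(b) = C1*exp(sqrt(3)*b/4)


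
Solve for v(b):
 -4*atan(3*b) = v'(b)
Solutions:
 v(b) = C1 - 4*b*atan(3*b) + 2*log(9*b^2 + 1)/3


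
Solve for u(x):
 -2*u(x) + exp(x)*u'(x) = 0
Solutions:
 u(x) = C1*exp(-2*exp(-x))


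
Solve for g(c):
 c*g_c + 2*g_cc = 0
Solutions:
 g(c) = C1 + C2*erf(c/2)


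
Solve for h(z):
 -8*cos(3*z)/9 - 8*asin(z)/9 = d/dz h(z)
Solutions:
 h(z) = C1 - 8*z*asin(z)/9 - 8*sqrt(1 - z^2)/9 - 8*sin(3*z)/27


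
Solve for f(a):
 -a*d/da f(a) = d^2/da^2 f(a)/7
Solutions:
 f(a) = C1 + C2*erf(sqrt(14)*a/2)


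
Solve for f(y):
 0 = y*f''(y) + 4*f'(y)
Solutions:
 f(y) = C1 + C2/y^3


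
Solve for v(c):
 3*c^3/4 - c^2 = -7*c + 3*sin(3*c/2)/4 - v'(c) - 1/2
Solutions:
 v(c) = C1 - 3*c^4/16 + c^3/3 - 7*c^2/2 - c/2 - cos(3*c/2)/2


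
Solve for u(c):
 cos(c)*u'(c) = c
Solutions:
 u(c) = C1 + Integral(c/cos(c), c)


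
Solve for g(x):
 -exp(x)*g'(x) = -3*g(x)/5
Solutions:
 g(x) = C1*exp(-3*exp(-x)/5)


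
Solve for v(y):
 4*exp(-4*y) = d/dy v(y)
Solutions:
 v(y) = C1 - exp(-4*y)


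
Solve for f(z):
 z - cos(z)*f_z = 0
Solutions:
 f(z) = C1 + Integral(z/cos(z), z)


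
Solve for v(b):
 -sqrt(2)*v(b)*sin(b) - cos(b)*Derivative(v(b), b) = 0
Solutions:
 v(b) = C1*cos(b)^(sqrt(2))


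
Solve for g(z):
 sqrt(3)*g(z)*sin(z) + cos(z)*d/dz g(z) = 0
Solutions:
 g(z) = C1*cos(z)^(sqrt(3))


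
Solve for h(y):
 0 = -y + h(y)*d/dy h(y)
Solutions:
 h(y) = -sqrt(C1 + y^2)
 h(y) = sqrt(C1 + y^2)


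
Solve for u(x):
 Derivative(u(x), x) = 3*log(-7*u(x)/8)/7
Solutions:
 -7*Integral(1/(log(-_y) - 3*log(2) + log(7)), (_y, u(x)))/3 = C1 - x


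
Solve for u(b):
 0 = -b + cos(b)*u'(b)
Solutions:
 u(b) = C1 + Integral(b/cos(b), b)


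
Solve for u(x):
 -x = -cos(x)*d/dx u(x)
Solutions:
 u(x) = C1 + Integral(x/cos(x), x)


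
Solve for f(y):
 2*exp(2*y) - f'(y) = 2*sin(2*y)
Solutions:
 f(y) = C1 + exp(2*y) + cos(2*y)


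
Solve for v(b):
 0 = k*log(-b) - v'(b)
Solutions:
 v(b) = C1 + b*k*log(-b) - b*k


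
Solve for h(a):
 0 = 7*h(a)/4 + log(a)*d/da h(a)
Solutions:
 h(a) = C1*exp(-7*li(a)/4)


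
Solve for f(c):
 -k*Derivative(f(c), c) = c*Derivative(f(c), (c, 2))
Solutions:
 f(c) = C1 + c^(1 - re(k))*(C2*sin(log(c)*Abs(im(k))) + C3*cos(log(c)*im(k)))


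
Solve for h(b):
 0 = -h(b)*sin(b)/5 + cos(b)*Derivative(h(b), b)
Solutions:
 h(b) = C1/cos(b)^(1/5)


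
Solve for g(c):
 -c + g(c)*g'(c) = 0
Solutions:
 g(c) = -sqrt(C1 + c^2)
 g(c) = sqrt(C1 + c^2)


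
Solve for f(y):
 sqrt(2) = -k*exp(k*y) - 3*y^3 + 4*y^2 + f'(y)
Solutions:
 f(y) = C1 + 3*y^4/4 - 4*y^3/3 + sqrt(2)*y + exp(k*y)


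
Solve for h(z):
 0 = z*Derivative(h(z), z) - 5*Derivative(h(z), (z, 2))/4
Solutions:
 h(z) = C1 + C2*erfi(sqrt(10)*z/5)


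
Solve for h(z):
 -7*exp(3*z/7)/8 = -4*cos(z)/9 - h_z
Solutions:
 h(z) = C1 + 49*exp(3*z/7)/24 - 4*sin(z)/9


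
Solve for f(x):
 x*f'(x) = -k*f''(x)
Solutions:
 f(x) = C1 + C2*sqrt(k)*erf(sqrt(2)*x*sqrt(1/k)/2)


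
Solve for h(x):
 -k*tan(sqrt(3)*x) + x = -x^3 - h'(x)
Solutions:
 h(x) = C1 - sqrt(3)*k*log(cos(sqrt(3)*x))/3 - x^4/4 - x^2/2


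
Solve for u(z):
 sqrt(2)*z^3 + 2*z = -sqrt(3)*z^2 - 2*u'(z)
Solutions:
 u(z) = C1 - sqrt(2)*z^4/8 - sqrt(3)*z^3/6 - z^2/2


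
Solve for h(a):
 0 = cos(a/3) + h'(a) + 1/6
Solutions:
 h(a) = C1 - a/6 - 3*sin(a/3)


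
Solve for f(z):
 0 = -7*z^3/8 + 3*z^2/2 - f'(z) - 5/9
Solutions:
 f(z) = C1 - 7*z^4/32 + z^3/2 - 5*z/9


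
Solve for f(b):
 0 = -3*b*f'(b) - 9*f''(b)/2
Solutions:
 f(b) = C1 + C2*erf(sqrt(3)*b/3)


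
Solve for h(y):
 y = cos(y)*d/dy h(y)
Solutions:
 h(y) = C1 + Integral(y/cos(y), y)


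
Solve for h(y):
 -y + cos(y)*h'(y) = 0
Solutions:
 h(y) = C1 + Integral(y/cos(y), y)


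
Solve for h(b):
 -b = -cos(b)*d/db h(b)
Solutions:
 h(b) = C1 + Integral(b/cos(b), b)


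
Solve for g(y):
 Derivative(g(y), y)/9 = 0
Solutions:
 g(y) = C1


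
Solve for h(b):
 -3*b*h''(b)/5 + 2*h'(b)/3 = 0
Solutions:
 h(b) = C1 + C2*b^(19/9)


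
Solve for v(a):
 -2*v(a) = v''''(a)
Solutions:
 v(a) = (C1*sin(2^(3/4)*a/2) + C2*cos(2^(3/4)*a/2))*exp(-2^(3/4)*a/2) + (C3*sin(2^(3/4)*a/2) + C4*cos(2^(3/4)*a/2))*exp(2^(3/4)*a/2)


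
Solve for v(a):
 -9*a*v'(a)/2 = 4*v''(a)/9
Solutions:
 v(a) = C1 + C2*erf(9*a/4)


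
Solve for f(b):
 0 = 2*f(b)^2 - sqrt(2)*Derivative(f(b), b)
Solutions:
 f(b) = -1/(C1 + sqrt(2)*b)


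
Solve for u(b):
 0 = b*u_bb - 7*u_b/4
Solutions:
 u(b) = C1 + C2*b^(11/4)


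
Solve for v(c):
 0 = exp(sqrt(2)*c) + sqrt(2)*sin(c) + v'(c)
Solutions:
 v(c) = C1 - sqrt(2)*exp(sqrt(2)*c)/2 + sqrt(2)*cos(c)


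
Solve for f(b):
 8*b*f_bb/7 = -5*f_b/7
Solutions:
 f(b) = C1 + C2*b^(3/8)


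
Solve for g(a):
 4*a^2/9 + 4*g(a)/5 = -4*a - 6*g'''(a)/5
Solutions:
 g(a) = C3*exp(-2^(1/3)*3^(2/3)*a/3) - 5*a^2/9 - 5*a + (C1*sin(2^(1/3)*3^(1/6)*a/2) + C2*cos(2^(1/3)*3^(1/6)*a/2))*exp(2^(1/3)*3^(2/3)*a/6)


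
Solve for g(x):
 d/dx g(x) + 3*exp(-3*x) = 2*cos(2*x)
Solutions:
 g(x) = C1 + sin(2*x) + exp(-3*x)


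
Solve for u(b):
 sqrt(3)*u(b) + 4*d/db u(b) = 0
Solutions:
 u(b) = C1*exp(-sqrt(3)*b/4)


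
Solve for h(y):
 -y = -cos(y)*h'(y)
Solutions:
 h(y) = C1 + Integral(y/cos(y), y)


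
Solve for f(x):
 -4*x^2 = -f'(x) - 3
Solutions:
 f(x) = C1 + 4*x^3/3 - 3*x


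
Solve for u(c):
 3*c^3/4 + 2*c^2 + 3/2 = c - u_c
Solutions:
 u(c) = C1 - 3*c^4/16 - 2*c^3/3 + c^2/2 - 3*c/2


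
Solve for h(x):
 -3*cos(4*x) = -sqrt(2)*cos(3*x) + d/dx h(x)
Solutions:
 h(x) = C1 + sqrt(2)*sin(3*x)/3 - 3*sin(4*x)/4


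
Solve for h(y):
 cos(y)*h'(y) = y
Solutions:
 h(y) = C1 + Integral(y/cos(y), y)


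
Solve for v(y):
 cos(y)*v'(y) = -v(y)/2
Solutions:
 v(y) = C1*(sin(y) - 1)^(1/4)/(sin(y) + 1)^(1/4)


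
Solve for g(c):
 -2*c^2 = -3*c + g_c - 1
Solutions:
 g(c) = C1 - 2*c^3/3 + 3*c^2/2 + c


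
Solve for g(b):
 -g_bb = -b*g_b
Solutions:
 g(b) = C1 + C2*erfi(sqrt(2)*b/2)


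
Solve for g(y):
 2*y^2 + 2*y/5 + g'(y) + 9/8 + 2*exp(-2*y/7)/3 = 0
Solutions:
 g(y) = C1 - 2*y^3/3 - y^2/5 - 9*y/8 + 7*exp(-2*y/7)/3


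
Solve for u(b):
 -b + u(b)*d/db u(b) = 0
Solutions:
 u(b) = -sqrt(C1 + b^2)
 u(b) = sqrt(C1 + b^2)


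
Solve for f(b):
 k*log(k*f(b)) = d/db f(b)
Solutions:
 li(k*f(b))/k = C1 + b*k


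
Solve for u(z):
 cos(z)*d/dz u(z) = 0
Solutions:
 u(z) = C1


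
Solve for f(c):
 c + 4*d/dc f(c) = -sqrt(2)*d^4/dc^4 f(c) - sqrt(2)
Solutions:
 f(c) = C1 + C4*exp(-sqrt(2)*c) - c^2/8 - sqrt(2)*c/4 + (C2*sin(sqrt(6)*c/2) + C3*cos(sqrt(6)*c/2))*exp(sqrt(2)*c/2)


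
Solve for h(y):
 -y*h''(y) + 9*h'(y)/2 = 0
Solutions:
 h(y) = C1 + C2*y^(11/2)


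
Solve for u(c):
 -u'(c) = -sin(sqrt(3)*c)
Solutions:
 u(c) = C1 - sqrt(3)*cos(sqrt(3)*c)/3


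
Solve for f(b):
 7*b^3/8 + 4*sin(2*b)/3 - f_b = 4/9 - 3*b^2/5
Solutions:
 f(b) = C1 + 7*b^4/32 + b^3/5 - 4*b/9 - 2*cos(2*b)/3


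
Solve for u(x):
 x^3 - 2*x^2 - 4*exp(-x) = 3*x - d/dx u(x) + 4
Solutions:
 u(x) = C1 - x^4/4 + 2*x^3/3 + 3*x^2/2 + 4*x - 4*exp(-x)


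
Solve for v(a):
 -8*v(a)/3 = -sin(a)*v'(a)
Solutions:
 v(a) = C1*(cos(a) - 1)^(4/3)/(cos(a) + 1)^(4/3)


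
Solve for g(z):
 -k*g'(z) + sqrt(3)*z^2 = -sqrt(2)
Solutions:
 g(z) = C1 + sqrt(3)*z^3/(3*k) + sqrt(2)*z/k


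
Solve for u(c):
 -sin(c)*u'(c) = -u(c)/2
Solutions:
 u(c) = C1*(cos(c) - 1)^(1/4)/(cos(c) + 1)^(1/4)


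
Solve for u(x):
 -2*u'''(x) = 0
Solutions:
 u(x) = C1 + C2*x + C3*x^2


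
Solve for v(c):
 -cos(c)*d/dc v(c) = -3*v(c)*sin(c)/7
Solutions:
 v(c) = C1/cos(c)^(3/7)


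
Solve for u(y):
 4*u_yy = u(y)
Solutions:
 u(y) = C1*exp(-y/2) + C2*exp(y/2)


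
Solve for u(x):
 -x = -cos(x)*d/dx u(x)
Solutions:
 u(x) = C1 + Integral(x/cos(x), x)


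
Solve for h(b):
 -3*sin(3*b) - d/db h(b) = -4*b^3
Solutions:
 h(b) = C1 + b^4 + cos(3*b)


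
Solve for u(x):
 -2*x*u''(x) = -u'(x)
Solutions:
 u(x) = C1 + C2*x^(3/2)


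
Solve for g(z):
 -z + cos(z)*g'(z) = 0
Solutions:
 g(z) = C1 + Integral(z/cos(z), z)


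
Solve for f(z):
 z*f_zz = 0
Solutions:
 f(z) = C1 + C2*z


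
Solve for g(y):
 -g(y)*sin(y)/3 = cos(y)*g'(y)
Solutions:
 g(y) = C1*cos(y)^(1/3)


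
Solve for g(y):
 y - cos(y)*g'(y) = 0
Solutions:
 g(y) = C1 + Integral(y/cos(y), y)


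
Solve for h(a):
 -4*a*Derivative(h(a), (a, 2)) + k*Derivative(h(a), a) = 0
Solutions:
 h(a) = C1 + a^(re(k)/4 + 1)*(C2*sin(log(a)*Abs(im(k))/4) + C3*cos(log(a)*im(k)/4))


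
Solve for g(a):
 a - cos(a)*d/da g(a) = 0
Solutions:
 g(a) = C1 + Integral(a/cos(a), a)


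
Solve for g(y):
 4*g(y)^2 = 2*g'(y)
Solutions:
 g(y) = -1/(C1 + 2*y)


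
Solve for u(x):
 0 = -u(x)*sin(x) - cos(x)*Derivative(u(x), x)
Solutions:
 u(x) = C1*cos(x)


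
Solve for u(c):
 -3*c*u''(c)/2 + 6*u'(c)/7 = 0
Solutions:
 u(c) = C1 + C2*c^(11/7)


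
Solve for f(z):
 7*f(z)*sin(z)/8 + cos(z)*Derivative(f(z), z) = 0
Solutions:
 f(z) = C1*cos(z)^(7/8)


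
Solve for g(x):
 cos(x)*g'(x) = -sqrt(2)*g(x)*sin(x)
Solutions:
 g(x) = C1*cos(x)^(sqrt(2))


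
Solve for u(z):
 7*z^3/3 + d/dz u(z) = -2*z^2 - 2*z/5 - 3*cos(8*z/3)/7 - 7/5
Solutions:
 u(z) = C1 - 7*z^4/12 - 2*z^3/3 - z^2/5 - 7*z/5 - 9*sin(8*z/3)/56


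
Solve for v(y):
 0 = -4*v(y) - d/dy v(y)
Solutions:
 v(y) = C1*exp(-4*y)


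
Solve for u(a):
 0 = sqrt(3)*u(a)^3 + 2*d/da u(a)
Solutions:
 u(a) = -sqrt(-1/(C1 - sqrt(3)*a))
 u(a) = sqrt(-1/(C1 - sqrt(3)*a))


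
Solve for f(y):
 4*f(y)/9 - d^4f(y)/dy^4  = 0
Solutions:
 f(y) = C1*exp(-sqrt(6)*y/3) + C2*exp(sqrt(6)*y/3) + C3*sin(sqrt(6)*y/3) + C4*cos(sqrt(6)*y/3)


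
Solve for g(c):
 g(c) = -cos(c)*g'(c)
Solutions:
 g(c) = C1*sqrt(sin(c) - 1)/sqrt(sin(c) + 1)


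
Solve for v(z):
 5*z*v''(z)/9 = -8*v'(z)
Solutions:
 v(z) = C1 + C2/z^(67/5)


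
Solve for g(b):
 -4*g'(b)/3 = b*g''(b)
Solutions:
 g(b) = C1 + C2/b^(1/3)


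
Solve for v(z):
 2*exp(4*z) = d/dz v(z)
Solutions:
 v(z) = C1 + exp(4*z)/2


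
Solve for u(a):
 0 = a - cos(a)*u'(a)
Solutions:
 u(a) = C1 + Integral(a/cos(a), a)


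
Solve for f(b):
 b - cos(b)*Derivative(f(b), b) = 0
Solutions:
 f(b) = C1 + Integral(b/cos(b), b)


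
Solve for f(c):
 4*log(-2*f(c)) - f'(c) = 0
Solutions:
 -Integral(1/(log(-_y) + log(2)), (_y, f(c)))/4 = C1 - c


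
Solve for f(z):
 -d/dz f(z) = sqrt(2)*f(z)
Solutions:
 f(z) = C1*exp(-sqrt(2)*z)


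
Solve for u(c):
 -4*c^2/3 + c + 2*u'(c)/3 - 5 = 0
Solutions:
 u(c) = C1 + 2*c^3/3 - 3*c^2/4 + 15*c/2


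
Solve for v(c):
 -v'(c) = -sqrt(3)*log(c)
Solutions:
 v(c) = C1 + sqrt(3)*c*log(c) - sqrt(3)*c


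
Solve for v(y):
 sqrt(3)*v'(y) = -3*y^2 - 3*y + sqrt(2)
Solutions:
 v(y) = C1 - sqrt(3)*y^3/3 - sqrt(3)*y^2/2 + sqrt(6)*y/3


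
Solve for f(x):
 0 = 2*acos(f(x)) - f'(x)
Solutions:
 Integral(1/acos(_y), (_y, f(x))) = C1 + 2*x


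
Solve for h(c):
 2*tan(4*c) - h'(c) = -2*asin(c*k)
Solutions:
 h(c) = C1 + 2*Piecewise((c*asin(c*k) + sqrt(-c^2*k^2 + 1)/k, Ne(k, 0)), (0, True)) - log(cos(4*c))/2


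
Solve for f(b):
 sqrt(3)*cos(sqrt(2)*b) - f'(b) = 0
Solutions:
 f(b) = C1 + sqrt(6)*sin(sqrt(2)*b)/2


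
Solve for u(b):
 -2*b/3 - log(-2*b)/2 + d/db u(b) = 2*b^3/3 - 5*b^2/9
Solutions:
 u(b) = C1 + b^4/6 - 5*b^3/27 + b^2/3 + b*log(-b)/2 + b*(-1 + log(2))/2


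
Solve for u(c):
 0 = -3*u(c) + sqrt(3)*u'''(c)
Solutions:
 u(c) = C3*exp(3^(1/6)*c) + (C1*sin(3^(2/3)*c/2) + C2*cos(3^(2/3)*c/2))*exp(-3^(1/6)*c/2)


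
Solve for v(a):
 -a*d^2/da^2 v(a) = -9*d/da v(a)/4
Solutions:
 v(a) = C1 + C2*a^(13/4)


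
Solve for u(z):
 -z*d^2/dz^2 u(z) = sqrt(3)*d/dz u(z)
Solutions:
 u(z) = C1 + C2*z^(1 - sqrt(3))


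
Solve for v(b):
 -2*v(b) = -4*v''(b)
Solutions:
 v(b) = C1*exp(-sqrt(2)*b/2) + C2*exp(sqrt(2)*b/2)


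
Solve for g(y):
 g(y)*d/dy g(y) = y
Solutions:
 g(y) = -sqrt(C1 + y^2)
 g(y) = sqrt(C1 + y^2)


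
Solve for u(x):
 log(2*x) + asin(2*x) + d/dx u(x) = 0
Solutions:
 u(x) = C1 - x*log(x) - x*asin(2*x) - x*log(2) + x - sqrt(1 - 4*x^2)/2


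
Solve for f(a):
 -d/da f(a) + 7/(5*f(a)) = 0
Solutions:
 f(a) = -sqrt(C1 + 70*a)/5
 f(a) = sqrt(C1 + 70*a)/5


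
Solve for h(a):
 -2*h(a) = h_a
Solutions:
 h(a) = C1*exp(-2*a)


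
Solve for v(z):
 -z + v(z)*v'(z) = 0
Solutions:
 v(z) = -sqrt(C1 + z^2)
 v(z) = sqrt(C1 + z^2)


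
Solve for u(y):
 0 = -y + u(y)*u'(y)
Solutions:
 u(y) = -sqrt(C1 + y^2)
 u(y) = sqrt(C1 + y^2)


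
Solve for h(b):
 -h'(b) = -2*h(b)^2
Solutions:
 h(b) = -1/(C1 + 2*b)


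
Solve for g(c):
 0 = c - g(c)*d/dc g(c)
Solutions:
 g(c) = -sqrt(C1 + c^2)
 g(c) = sqrt(C1 + c^2)


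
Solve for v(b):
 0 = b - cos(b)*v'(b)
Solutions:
 v(b) = C1 + Integral(b/cos(b), b)


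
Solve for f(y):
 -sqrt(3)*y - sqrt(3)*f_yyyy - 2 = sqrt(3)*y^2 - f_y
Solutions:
 f(y) = C1 + C4*exp(3^(5/6)*y/3) + sqrt(3)*y^3/3 + sqrt(3)*y^2/2 + 2*y + (C2*sin(3^(1/3)*y/2) + C3*cos(3^(1/3)*y/2))*exp(-3^(5/6)*y/6)


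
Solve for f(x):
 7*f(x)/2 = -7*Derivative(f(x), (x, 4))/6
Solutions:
 f(x) = (C1*sin(sqrt(2)*3^(1/4)*x/2) + C2*cos(sqrt(2)*3^(1/4)*x/2))*exp(-sqrt(2)*3^(1/4)*x/2) + (C3*sin(sqrt(2)*3^(1/4)*x/2) + C4*cos(sqrt(2)*3^(1/4)*x/2))*exp(sqrt(2)*3^(1/4)*x/2)


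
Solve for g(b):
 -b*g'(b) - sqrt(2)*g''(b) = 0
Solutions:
 g(b) = C1 + C2*erf(2^(1/4)*b/2)


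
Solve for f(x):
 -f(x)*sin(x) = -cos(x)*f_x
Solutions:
 f(x) = C1/cos(x)


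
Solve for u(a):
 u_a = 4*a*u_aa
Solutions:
 u(a) = C1 + C2*a^(5/4)


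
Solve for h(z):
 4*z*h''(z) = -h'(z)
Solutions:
 h(z) = C1 + C2*z^(3/4)


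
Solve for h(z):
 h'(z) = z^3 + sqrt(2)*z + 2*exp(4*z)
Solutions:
 h(z) = C1 + z^4/4 + sqrt(2)*z^2/2 + exp(4*z)/2


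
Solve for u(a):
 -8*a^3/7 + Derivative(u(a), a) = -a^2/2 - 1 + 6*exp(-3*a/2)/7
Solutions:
 u(a) = C1 + 2*a^4/7 - a^3/6 - a - 4*exp(-3*a/2)/7


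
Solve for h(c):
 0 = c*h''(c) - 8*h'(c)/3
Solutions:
 h(c) = C1 + C2*c^(11/3)


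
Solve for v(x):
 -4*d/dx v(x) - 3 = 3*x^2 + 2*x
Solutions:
 v(x) = C1 - x^3/4 - x^2/4 - 3*x/4


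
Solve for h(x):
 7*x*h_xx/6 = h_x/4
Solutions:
 h(x) = C1 + C2*x^(17/14)


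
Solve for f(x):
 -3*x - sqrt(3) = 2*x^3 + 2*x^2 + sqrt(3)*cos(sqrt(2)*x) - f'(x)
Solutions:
 f(x) = C1 + x^4/2 + 2*x^3/3 + 3*x^2/2 + sqrt(3)*x + sqrt(6)*sin(sqrt(2)*x)/2


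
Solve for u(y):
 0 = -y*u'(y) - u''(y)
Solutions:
 u(y) = C1 + C2*erf(sqrt(2)*y/2)


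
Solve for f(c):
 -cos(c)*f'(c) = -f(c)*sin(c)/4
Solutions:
 f(c) = C1/cos(c)^(1/4)


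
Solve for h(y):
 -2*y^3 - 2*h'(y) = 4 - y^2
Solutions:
 h(y) = C1 - y^4/4 + y^3/6 - 2*y


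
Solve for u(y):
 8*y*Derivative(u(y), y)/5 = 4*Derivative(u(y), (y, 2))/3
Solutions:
 u(y) = C1 + C2*erfi(sqrt(15)*y/5)


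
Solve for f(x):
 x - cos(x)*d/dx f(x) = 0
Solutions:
 f(x) = C1 + Integral(x/cos(x), x)


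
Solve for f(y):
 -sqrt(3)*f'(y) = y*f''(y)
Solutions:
 f(y) = C1 + C2*y^(1 - sqrt(3))


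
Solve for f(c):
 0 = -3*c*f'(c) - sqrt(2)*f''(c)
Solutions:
 f(c) = C1 + C2*erf(2^(1/4)*sqrt(3)*c/2)


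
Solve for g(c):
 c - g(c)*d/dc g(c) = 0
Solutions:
 g(c) = -sqrt(C1 + c^2)
 g(c) = sqrt(C1 + c^2)


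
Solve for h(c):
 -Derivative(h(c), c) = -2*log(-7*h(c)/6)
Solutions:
 -Integral(1/(log(-_y) - log(6) + log(7)), (_y, h(c)))/2 = C1 - c


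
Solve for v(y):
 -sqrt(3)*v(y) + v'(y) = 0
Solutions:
 v(y) = C1*exp(sqrt(3)*y)


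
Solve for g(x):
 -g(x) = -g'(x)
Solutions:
 g(x) = C1*exp(x)


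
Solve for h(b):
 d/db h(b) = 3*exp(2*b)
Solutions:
 h(b) = C1 + 3*exp(2*b)/2


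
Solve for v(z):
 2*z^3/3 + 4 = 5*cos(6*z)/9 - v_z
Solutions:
 v(z) = C1 - z^4/6 - 4*z + 5*sin(6*z)/54


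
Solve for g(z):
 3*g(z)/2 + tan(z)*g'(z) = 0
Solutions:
 g(z) = C1/sin(z)^(3/2)


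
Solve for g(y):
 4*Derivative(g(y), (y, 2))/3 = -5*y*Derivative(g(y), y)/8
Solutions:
 g(y) = C1 + C2*erf(sqrt(15)*y/8)


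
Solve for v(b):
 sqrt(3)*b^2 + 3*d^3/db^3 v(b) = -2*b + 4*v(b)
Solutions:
 v(b) = C3*exp(6^(2/3)*b/3) + sqrt(3)*b^2/4 + b/2 + (C1*sin(2^(2/3)*3^(1/6)*b/2) + C2*cos(2^(2/3)*3^(1/6)*b/2))*exp(-6^(2/3)*b/6)


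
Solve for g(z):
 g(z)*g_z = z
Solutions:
 g(z) = -sqrt(C1 + z^2)
 g(z) = sqrt(C1 + z^2)


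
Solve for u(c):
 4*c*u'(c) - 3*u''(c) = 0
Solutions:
 u(c) = C1 + C2*erfi(sqrt(6)*c/3)


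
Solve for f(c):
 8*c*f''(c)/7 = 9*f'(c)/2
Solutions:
 f(c) = C1 + C2*c^(79/16)


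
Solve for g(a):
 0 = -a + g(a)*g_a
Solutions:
 g(a) = -sqrt(C1 + a^2)
 g(a) = sqrt(C1 + a^2)


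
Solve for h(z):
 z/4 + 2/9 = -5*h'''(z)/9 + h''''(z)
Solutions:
 h(z) = C1 + C2*z + C3*z^2 + C4*exp(5*z/9) - 3*z^4/160 - 121*z^3/600


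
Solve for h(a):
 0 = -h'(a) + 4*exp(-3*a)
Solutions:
 h(a) = C1 - 4*exp(-3*a)/3


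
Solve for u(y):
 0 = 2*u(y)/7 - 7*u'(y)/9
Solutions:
 u(y) = C1*exp(18*y/49)


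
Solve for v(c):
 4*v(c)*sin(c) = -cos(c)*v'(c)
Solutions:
 v(c) = C1*cos(c)^4


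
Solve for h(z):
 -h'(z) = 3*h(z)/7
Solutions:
 h(z) = C1*exp(-3*z/7)


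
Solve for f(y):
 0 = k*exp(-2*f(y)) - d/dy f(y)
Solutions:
 f(y) = log(-sqrt(C1 + 2*k*y))
 f(y) = log(C1 + 2*k*y)/2


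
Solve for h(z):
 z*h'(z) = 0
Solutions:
 h(z) = C1


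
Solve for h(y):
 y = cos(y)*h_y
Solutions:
 h(y) = C1 + Integral(y/cos(y), y)


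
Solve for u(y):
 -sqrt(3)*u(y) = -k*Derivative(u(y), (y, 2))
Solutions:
 u(y) = C1*exp(-3^(1/4)*y*sqrt(1/k)) + C2*exp(3^(1/4)*y*sqrt(1/k))


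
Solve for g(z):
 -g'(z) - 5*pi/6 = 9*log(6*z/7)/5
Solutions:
 g(z) = C1 - 9*z*log(z)/5 - 9*z*log(6)/5 - 5*pi*z/6 + 9*z/5 + 9*z*log(7)/5


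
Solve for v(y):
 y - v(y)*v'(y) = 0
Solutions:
 v(y) = -sqrt(C1 + y^2)
 v(y) = sqrt(C1 + y^2)


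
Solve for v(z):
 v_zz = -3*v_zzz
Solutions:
 v(z) = C1 + C2*z + C3*exp(-z/3)


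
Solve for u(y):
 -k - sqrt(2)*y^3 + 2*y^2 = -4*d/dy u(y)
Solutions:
 u(y) = C1 + k*y/4 + sqrt(2)*y^4/16 - y^3/6


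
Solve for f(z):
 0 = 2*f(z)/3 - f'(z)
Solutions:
 f(z) = C1*exp(2*z/3)


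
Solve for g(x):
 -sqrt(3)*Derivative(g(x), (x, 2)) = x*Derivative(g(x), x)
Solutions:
 g(x) = C1 + C2*erf(sqrt(2)*3^(3/4)*x/6)


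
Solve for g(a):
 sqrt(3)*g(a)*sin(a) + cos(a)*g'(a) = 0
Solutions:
 g(a) = C1*cos(a)^(sqrt(3))


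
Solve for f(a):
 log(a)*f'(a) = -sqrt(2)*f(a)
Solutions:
 f(a) = C1*exp(-sqrt(2)*li(a))


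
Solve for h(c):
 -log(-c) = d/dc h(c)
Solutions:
 h(c) = C1 - c*log(-c) + c


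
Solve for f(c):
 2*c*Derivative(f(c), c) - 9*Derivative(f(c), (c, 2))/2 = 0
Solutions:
 f(c) = C1 + C2*erfi(sqrt(2)*c/3)


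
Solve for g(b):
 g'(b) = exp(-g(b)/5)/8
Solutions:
 g(b) = 5*log(C1 + b/40)


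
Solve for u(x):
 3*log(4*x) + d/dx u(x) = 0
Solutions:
 u(x) = C1 - 3*x*log(x) - x*log(64) + 3*x


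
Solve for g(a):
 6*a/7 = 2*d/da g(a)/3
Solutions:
 g(a) = C1 + 9*a^2/14


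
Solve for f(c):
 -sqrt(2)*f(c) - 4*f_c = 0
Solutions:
 f(c) = C1*exp(-sqrt(2)*c/4)


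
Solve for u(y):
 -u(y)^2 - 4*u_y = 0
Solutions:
 u(y) = 4/(C1 + y)


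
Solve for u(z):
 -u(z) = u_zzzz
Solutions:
 u(z) = (C1*sin(sqrt(2)*z/2) + C2*cos(sqrt(2)*z/2))*exp(-sqrt(2)*z/2) + (C3*sin(sqrt(2)*z/2) + C4*cos(sqrt(2)*z/2))*exp(sqrt(2)*z/2)


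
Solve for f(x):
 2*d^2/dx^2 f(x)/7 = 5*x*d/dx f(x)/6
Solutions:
 f(x) = C1 + C2*erfi(sqrt(210)*x/12)


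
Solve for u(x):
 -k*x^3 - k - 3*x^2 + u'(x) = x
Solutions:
 u(x) = C1 + k*x^4/4 + k*x + x^3 + x^2/2


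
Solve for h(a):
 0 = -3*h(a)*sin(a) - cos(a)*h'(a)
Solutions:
 h(a) = C1*cos(a)^3


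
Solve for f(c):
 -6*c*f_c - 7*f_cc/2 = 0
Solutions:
 f(c) = C1 + C2*erf(sqrt(42)*c/7)


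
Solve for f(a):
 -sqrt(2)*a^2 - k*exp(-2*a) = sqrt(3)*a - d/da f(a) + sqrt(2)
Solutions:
 f(a) = C1 + sqrt(2)*a^3/3 + sqrt(3)*a^2/2 + sqrt(2)*a - k*exp(-2*a)/2


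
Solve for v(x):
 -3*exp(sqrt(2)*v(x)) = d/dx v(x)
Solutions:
 v(x) = sqrt(2)*(2*log(1/(C1 + 3*x)) - log(2))/4


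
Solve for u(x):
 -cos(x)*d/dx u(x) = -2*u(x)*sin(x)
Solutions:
 u(x) = C1/cos(x)^2


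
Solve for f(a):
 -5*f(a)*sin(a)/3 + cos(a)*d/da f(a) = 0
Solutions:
 f(a) = C1/cos(a)^(5/3)


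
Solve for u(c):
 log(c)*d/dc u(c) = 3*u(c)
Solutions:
 u(c) = C1*exp(3*li(c))


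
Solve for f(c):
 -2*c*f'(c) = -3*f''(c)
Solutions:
 f(c) = C1 + C2*erfi(sqrt(3)*c/3)


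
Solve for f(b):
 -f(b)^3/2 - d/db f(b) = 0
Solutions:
 f(b) = -sqrt(-1/(C1 - b))
 f(b) = sqrt(-1/(C1 - b))


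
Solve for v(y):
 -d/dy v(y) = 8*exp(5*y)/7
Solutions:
 v(y) = C1 - 8*exp(5*y)/35


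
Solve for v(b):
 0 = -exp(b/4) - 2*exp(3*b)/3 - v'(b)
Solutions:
 v(b) = C1 - 4*exp(b/4) - 2*exp(3*b)/9


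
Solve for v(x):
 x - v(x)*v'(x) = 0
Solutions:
 v(x) = -sqrt(C1 + x^2)
 v(x) = sqrt(C1 + x^2)


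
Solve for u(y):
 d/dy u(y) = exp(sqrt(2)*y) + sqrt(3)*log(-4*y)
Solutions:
 u(y) = C1 + sqrt(3)*y*log(-y) + sqrt(3)*y*(-1 + 2*log(2)) + sqrt(2)*exp(sqrt(2)*y)/2


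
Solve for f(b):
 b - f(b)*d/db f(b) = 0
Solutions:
 f(b) = -sqrt(C1 + b^2)
 f(b) = sqrt(C1 + b^2)


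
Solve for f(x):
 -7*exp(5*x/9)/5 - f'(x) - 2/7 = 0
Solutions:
 f(x) = C1 - 2*x/7 - 63*exp(5*x/9)/25


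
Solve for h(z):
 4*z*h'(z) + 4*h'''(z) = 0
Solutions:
 h(z) = C1 + Integral(C2*airyai(-z) + C3*airybi(-z), z)


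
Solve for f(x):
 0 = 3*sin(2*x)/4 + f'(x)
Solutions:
 f(x) = C1 + 3*cos(2*x)/8


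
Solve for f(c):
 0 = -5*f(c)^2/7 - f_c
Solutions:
 f(c) = 7/(C1 + 5*c)


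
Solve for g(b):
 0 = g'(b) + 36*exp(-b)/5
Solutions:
 g(b) = C1 + 36*exp(-b)/5


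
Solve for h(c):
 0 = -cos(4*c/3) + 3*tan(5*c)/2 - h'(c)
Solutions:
 h(c) = C1 - 3*log(cos(5*c))/10 - 3*sin(4*c/3)/4


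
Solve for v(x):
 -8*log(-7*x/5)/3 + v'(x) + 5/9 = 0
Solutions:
 v(x) = C1 + 8*x*log(-x)/3 + x*(-24*log(5) - 29 + 24*log(7))/9


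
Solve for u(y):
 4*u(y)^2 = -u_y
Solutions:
 u(y) = 1/(C1 + 4*y)


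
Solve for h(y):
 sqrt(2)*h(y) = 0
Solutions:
 h(y) = 0


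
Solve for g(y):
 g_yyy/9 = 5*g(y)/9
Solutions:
 g(y) = C3*exp(5^(1/3)*y) + (C1*sin(sqrt(3)*5^(1/3)*y/2) + C2*cos(sqrt(3)*5^(1/3)*y/2))*exp(-5^(1/3)*y/2)


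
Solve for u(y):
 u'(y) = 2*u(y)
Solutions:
 u(y) = C1*exp(2*y)


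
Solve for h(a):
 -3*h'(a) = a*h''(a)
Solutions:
 h(a) = C1 + C2/a^2


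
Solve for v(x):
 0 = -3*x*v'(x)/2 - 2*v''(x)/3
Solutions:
 v(x) = C1 + C2*erf(3*sqrt(2)*x/4)


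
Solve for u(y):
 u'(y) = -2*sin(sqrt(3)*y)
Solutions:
 u(y) = C1 + 2*sqrt(3)*cos(sqrt(3)*y)/3


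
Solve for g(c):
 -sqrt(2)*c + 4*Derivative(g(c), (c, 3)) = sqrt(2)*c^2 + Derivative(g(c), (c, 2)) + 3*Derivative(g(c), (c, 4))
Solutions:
 g(c) = C1 + C2*c + C3*exp(c/3) + C4*exp(c) - sqrt(2)*c^4/12 - 3*sqrt(2)*c^3/2 - 15*sqrt(2)*c^2


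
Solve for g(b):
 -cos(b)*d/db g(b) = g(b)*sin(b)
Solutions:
 g(b) = C1*cos(b)


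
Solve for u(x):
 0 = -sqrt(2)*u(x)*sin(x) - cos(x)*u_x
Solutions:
 u(x) = C1*cos(x)^(sqrt(2))


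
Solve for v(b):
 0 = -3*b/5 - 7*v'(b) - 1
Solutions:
 v(b) = C1 - 3*b^2/70 - b/7


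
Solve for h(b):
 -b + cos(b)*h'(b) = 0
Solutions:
 h(b) = C1 + Integral(b/cos(b), b)


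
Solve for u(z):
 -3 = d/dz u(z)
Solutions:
 u(z) = C1 - 3*z


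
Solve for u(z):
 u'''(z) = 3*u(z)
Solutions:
 u(z) = C3*exp(3^(1/3)*z) + (C1*sin(3^(5/6)*z/2) + C2*cos(3^(5/6)*z/2))*exp(-3^(1/3)*z/2)


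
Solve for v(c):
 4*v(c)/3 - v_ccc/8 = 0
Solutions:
 v(c) = C3*exp(2*6^(2/3)*c/3) + (C1*sin(2^(2/3)*3^(1/6)*c) + C2*cos(2^(2/3)*3^(1/6)*c))*exp(-6^(2/3)*c/3)


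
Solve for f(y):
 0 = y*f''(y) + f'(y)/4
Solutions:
 f(y) = C1 + C2*y^(3/4)


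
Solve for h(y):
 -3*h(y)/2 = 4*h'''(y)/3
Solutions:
 h(y) = C3*exp(-3^(2/3)*y/2) + (C1*sin(3*3^(1/6)*y/4) + C2*cos(3*3^(1/6)*y/4))*exp(3^(2/3)*y/4)


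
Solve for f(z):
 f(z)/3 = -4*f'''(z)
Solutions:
 f(z) = C3*exp(z*(-18^(1/3) + 3*2^(1/3)*3^(2/3))/24)*sin(2^(1/3)*3^(1/6)*z/4) + C4*exp(z*(-18^(1/3) + 3*2^(1/3)*3^(2/3))/24)*cos(2^(1/3)*3^(1/6)*z/4) + C5*exp(-z*(18^(1/3) + 3*2^(1/3)*3^(2/3))/24) + (C1*sin(2^(1/3)*3^(1/6)*z/4) + C2*cos(2^(1/3)*3^(1/6)*z/4))*exp(18^(1/3)*z/12)


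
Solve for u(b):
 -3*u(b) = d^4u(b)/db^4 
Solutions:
 u(b) = (C1*sin(sqrt(2)*3^(1/4)*b/2) + C2*cos(sqrt(2)*3^(1/4)*b/2))*exp(-sqrt(2)*3^(1/4)*b/2) + (C3*sin(sqrt(2)*3^(1/4)*b/2) + C4*cos(sqrt(2)*3^(1/4)*b/2))*exp(sqrt(2)*3^(1/4)*b/2)


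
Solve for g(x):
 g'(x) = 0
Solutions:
 g(x) = C1


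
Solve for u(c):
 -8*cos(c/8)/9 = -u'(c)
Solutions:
 u(c) = C1 + 64*sin(c/8)/9


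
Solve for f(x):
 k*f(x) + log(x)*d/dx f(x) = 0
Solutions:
 f(x) = C1*exp(-k*li(x))


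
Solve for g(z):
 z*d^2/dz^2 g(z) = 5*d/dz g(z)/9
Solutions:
 g(z) = C1 + C2*z^(14/9)


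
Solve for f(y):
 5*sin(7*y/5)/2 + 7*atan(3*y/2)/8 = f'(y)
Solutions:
 f(y) = C1 + 7*y*atan(3*y/2)/8 - 7*log(9*y^2 + 4)/24 - 25*cos(7*y/5)/14


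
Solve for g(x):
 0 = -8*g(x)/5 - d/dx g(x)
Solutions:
 g(x) = C1*exp(-8*x/5)


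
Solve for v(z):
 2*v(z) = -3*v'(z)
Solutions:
 v(z) = C1*exp(-2*z/3)


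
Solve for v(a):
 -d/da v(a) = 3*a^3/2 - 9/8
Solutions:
 v(a) = C1 - 3*a^4/8 + 9*a/8


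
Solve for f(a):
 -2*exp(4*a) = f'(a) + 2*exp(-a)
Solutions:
 f(a) = C1 - exp(4*a)/2 + 2*exp(-a)


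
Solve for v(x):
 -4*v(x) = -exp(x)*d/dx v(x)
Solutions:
 v(x) = C1*exp(-4*exp(-x))


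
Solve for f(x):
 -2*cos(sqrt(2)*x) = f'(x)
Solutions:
 f(x) = C1 - sqrt(2)*sin(sqrt(2)*x)


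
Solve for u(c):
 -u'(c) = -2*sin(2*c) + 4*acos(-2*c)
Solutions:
 u(c) = C1 - 4*c*acos(-2*c) - 2*sqrt(1 - 4*c^2) - cos(2*c)


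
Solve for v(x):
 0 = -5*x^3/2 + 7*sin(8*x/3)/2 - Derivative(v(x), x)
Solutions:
 v(x) = C1 - 5*x^4/8 - 21*cos(8*x/3)/16


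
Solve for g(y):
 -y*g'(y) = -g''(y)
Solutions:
 g(y) = C1 + C2*erfi(sqrt(2)*y/2)


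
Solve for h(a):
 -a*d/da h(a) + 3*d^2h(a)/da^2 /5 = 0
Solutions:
 h(a) = C1 + C2*erfi(sqrt(30)*a/6)


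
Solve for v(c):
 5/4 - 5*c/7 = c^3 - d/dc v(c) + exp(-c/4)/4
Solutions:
 v(c) = C1 + c^4/4 + 5*c^2/14 - 5*c/4 - 1/exp(c)^(1/4)


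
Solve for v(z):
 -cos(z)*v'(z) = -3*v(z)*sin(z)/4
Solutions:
 v(z) = C1/cos(z)^(3/4)


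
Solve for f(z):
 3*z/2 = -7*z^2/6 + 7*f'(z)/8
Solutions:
 f(z) = C1 + 4*z^3/9 + 6*z^2/7


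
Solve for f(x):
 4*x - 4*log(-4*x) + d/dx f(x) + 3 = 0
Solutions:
 f(x) = C1 - 2*x^2 + 4*x*log(-x) + x*(-7 + 8*log(2))


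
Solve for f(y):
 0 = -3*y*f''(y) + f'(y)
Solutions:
 f(y) = C1 + C2*y^(4/3)


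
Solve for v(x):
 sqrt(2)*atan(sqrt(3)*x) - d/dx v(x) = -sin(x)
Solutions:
 v(x) = C1 + sqrt(2)*(x*atan(sqrt(3)*x) - sqrt(3)*log(3*x^2 + 1)/6) - cos(x)


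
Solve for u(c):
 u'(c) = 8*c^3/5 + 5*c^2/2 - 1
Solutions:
 u(c) = C1 + 2*c^4/5 + 5*c^3/6 - c


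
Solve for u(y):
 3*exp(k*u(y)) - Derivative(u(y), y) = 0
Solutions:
 u(y) = Piecewise((log(-1/(C1*k + 3*k*y))/k, Ne(k, 0)), (nan, True))
 u(y) = Piecewise((C1 + 3*y, Eq(k, 0)), (nan, True))


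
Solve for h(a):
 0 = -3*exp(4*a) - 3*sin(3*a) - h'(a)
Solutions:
 h(a) = C1 - 3*exp(4*a)/4 + cos(3*a)


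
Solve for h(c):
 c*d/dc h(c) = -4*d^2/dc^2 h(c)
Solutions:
 h(c) = C1 + C2*erf(sqrt(2)*c/4)


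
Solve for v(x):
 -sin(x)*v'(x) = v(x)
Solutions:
 v(x) = C1*sqrt(cos(x) + 1)/sqrt(cos(x) - 1)


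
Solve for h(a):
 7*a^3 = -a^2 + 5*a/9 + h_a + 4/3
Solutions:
 h(a) = C1 + 7*a^4/4 + a^3/3 - 5*a^2/18 - 4*a/3


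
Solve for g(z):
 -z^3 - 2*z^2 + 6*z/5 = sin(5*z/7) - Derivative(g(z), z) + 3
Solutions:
 g(z) = C1 + z^4/4 + 2*z^3/3 - 3*z^2/5 + 3*z - 7*cos(5*z/7)/5


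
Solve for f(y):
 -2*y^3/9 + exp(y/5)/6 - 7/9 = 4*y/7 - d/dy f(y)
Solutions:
 f(y) = C1 + y^4/18 + 2*y^2/7 + 7*y/9 - 5*exp(y/5)/6


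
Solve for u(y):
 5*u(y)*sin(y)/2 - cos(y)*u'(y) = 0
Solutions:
 u(y) = C1/cos(y)^(5/2)


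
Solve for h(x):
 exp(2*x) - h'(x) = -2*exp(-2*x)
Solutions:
 h(x) = C1 + exp(2*x)/2 - exp(-2*x)


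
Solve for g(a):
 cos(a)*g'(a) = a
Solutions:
 g(a) = C1 + Integral(a/cos(a), a)


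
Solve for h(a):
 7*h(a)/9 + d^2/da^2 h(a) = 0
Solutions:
 h(a) = C1*sin(sqrt(7)*a/3) + C2*cos(sqrt(7)*a/3)


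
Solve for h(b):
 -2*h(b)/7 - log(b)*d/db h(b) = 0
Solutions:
 h(b) = C1*exp(-2*li(b)/7)


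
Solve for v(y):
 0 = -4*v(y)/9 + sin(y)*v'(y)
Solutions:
 v(y) = C1*(cos(y) - 1)^(2/9)/(cos(y) + 1)^(2/9)


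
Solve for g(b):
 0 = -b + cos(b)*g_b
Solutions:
 g(b) = C1 + Integral(b/cos(b), b)


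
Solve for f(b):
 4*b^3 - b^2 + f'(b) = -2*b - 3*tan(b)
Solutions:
 f(b) = C1 - b^4 + b^3/3 - b^2 + 3*log(cos(b))


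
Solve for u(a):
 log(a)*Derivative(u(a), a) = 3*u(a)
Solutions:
 u(a) = C1*exp(3*li(a))


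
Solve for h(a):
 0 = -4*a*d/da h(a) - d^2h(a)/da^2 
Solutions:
 h(a) = C1 + C2*erf(sqrt(2)*a)


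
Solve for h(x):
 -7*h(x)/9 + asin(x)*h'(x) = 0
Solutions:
 h(x) = C1*exp(7*Integral(1/asin(x), x)/9)


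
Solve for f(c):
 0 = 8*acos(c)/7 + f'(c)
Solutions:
 f(c) = C1 - 8*c*acos(c)/7 + 8*sqrt(1 - c^2)/7


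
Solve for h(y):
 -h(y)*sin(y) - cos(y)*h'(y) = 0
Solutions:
 h(y) = C1*cos(y)


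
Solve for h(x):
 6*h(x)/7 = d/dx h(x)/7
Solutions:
 h(x) = C1*exp(6*x)


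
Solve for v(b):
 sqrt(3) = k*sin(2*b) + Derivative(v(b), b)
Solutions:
 v(b) = C1 + sqrt(3)*b + k*cos(2*b)/2


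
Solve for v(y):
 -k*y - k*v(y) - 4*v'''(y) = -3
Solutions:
 v(y) = C1*exp(2^(1/3)*y*(-k)^(1/3)/2) + C2*exp(2^(1/3)*y*(-k)^(1/3)*(-1 + sqrt(3)*I)/4) + C3*exp(-2^(1/3)*y*(-k)^(1/3)*(1 + sqrt(3)*I)/4) - y + 3/k


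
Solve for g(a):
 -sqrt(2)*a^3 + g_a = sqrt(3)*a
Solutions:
 g(a) = C1 + sqrt(2)*a^4/4 + sqrt(3)*a^2/2


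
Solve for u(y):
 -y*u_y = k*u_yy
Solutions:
 u(y) = C1 + C2*sqrt(k)*erf(sqrt(2)*y*sqrt(1/k)/2)


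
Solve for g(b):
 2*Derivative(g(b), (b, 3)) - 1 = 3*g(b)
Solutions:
 g(b) = C3*exp(2^(2/3)*3^(1/3)*b/2) + (C1*sin(2^(2/3)*3^(5/6)*b/4) + C2*cos(2^(2/3)*3^(5/6)*b/4))*exp(-2^(2/3)*3^(1/3)*b/4) - 1/3


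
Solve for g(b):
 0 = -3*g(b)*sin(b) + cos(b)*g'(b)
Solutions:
 g(b) = C1/cos(b)^3


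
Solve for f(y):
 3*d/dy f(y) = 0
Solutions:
 f(y) = C1


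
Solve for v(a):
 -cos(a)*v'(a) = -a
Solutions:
 v(a) = C1 + Integral(a/cos(a), a)


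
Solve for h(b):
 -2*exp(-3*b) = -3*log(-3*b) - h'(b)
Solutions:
 h(b) = C1 - 3*b*log(-b) + 3*b*(1 - log(3)) - 2*exp(-3*b)/3


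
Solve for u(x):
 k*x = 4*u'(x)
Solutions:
 u(x) = C1 + k*x^2/8


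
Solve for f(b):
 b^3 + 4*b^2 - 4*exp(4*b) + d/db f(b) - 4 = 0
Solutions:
 f(b) = C1 - b^4/4 - 4*b^3/3 + 4*b + exp(4*b)


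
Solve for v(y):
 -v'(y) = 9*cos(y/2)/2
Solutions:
 v(y) = C1 - 9*sin(y/2)


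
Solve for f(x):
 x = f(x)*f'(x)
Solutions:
 f(x) = -sqrt(C1 + x^2)
 f(x) = sqrt(C1 + x^2)


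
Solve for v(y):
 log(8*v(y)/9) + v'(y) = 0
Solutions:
 Integral(1/(log(_y) - 2*log(3) + 3*log(2)), (_y, v(y))) = C1 - y


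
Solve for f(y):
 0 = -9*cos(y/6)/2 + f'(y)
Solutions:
 f(y) = C1 + 27*sin(y/6)


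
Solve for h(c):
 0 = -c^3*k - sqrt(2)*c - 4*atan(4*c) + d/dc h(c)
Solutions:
 h(c) = C1 + c^4*k/4 + sqrt(2)*c^2/2 + 4*c*atan(4*c) - log(16*c^2 + 1)/2


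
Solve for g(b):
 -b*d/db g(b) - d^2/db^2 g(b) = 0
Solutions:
 g(b) = C1 + C2*erf(sqrt(2)*b/2)


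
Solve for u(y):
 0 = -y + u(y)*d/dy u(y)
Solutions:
 u(y) = -sqrt(C1 + y^2)
 u(y) = sqrt(C1 + y^2)


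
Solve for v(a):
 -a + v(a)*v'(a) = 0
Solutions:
 v(a) = -sqrt(C1 + a^2)
 v(a) = sqrt(C1 + a^2)


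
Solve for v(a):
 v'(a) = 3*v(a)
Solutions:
 v(a) = C1*exp(3*a)


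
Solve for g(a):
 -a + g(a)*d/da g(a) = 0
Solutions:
 g(a) = -sqrt(C1 + a^2)
 g(a) = sqrt(C1 + a^2)


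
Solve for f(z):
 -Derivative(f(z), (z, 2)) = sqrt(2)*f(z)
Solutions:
 f(z) = C1*sin(2^(1/4)*z) + C2*cos(2^(1/4)*z)


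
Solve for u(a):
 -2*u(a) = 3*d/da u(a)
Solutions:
 u(a) = C1*exp(-2*a/3)


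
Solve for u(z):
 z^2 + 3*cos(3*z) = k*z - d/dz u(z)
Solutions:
 u(z) = C1 + k*z^2/2 - z^3/3 - sin(3*z)


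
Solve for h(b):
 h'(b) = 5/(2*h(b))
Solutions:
 h(b) = -sqrt(C1 + 5*b)
 h(b) = sqrt(C1 + 5*b)


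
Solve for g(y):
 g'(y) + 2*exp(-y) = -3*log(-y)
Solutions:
 g(y) = C1 - 3*y*log(-y) + 3*y + 2*exp(-y)


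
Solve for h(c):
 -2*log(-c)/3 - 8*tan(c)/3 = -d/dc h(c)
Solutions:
 h(c) = C1 + 2*c*log(-c)/3 - 2*c/3 - 8*log(cos(c))/3


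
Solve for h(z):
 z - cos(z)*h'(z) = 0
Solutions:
 h(z) = C1 + Integral(z/cos(z), z)


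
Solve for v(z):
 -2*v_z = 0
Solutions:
 v(z) = C1


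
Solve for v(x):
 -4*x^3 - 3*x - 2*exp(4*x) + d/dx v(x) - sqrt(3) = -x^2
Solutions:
 v(x) = C1 + x^4 - x^3/3 + 3*x^2/2 + sqrt(3)*x + exp(4*x)/2


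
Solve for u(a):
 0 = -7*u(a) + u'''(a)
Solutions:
 u(a) = C3*exp(7^(1/3)*a) + (C1*sin(sqrt(3)*7^(1/3)*a/2) + C2*cos(sqrt(3)*7^(1/3)*a/2))*exp(-7^(1/3)*a/2)


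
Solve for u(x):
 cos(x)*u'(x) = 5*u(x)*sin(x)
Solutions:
 u(x) = C1/cos(x)^5


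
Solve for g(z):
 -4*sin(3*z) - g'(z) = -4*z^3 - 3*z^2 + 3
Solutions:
 g(z) = C1 + z^4 + z^3 - 3*z + 4*cos(3*z)/3


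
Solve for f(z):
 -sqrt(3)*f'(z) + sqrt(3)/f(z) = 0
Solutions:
 f(z) = -sqrt(C1 + 2*z)
 f(z) = sqrt(C1 + 2*z)


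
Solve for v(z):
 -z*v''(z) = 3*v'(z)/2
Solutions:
 v(z) = C1 + C2/sqrt(z)


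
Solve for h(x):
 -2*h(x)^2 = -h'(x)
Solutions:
 h(x) = -1/(C1 + 2*x)


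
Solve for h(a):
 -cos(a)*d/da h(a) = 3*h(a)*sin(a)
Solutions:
 h(a) = C1*cos(a)^3


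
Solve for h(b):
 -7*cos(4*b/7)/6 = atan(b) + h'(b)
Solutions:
 h(b) = C1 - b*atan(b) + log(b^2 + 1)/2 - 49*sin(4*b/7)/24


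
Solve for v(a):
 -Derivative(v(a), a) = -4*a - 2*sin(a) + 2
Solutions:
 v(a) = C1 + 2*a^2 - 2*a - 2*cos(a)


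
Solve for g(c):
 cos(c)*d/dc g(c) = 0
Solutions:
 g(c) = C1


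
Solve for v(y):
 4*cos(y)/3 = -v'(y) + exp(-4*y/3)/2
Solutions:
 v(y) = C1 - 4*sin(y)/3 - 3*exp(-4*y/3)/8


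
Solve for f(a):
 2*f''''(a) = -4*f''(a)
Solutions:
 f(a) = C1 + C2*a + C3*sin(sqrt(2)*a) + C4*cos(sqrt(2)*a)


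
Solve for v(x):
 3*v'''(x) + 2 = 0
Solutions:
 v(x) = C1 + C2*x + C3*x^2 - x^3/9


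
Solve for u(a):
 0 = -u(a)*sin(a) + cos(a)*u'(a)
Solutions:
 u(a) = C1/cos(a)


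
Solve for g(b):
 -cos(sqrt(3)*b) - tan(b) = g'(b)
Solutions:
 g(b) = C1 + log(cos(b)) - sqrt(3)*sin(sqrt(3)*b)/3


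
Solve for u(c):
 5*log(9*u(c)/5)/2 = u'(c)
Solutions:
 -2*Integral(1/(log(_y) - log(5) + 2*log(3)), (_y, u(c)))/5 = C1 - c


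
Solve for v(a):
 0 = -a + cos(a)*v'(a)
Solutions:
 v(a) = C1 + Integral(a/cos(a), a)


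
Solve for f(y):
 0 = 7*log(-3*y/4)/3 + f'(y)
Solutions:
 f(y) = C1 - 7*y*log(-y)/3 + 7*y*(-log(3) + 1 + 2*log(2))/3


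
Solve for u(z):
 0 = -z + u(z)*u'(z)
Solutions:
 u(z) = -sqrt(C1 + z^2)
 u(z) = sqrt(C1 + z^2)


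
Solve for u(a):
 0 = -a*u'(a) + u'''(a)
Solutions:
 u(a) = C1 + Integral(C2*airyai(a) + C3*airybi(a), a)


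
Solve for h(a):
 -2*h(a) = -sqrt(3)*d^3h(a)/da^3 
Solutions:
 h(a) = C3*exp(2^(1/3)*3^(5/6)*a/3) + (C1*sin(6^(1/3)*a/2) + C2*cos(6^(1/3)*a/2))*exp(-2^(1/3)*3^(5/6)*a/6)


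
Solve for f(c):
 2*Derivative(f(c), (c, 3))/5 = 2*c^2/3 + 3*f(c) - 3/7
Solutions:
 f(c) = C3*exp(15^(1/3)*2^(2/3)*c/2) - 2*c^2/9 + (C1*sin(2^(2/3)*3^(5/6)*5^(1/3)*c/4) + C2*cos(2^(2/3)*3^(5/6)*5^(1/3)*c/4))*exp(-15^(1/3)*2^(2/3)*c/4) + 1/7


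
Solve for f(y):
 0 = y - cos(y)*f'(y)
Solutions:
 f(y) = C1 + Integral(y/cos(y), y)


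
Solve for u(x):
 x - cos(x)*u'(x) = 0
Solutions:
 u(x) = C1 + Integral(x/cos(x), x)


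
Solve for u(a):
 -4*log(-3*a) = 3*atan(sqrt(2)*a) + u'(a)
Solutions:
 u(a) = C1 - 4*a*log(-a) - 3*a*atan(sqrt(2)*a) - 4*a*log(3) + 4*a + 3*sqrt(2)*log(2*a^2 + 1)/4


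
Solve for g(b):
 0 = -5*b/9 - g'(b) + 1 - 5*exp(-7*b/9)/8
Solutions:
 g(b) = C1 - 5*b^2/18 + b + 45*exp(-7*b/9)/56


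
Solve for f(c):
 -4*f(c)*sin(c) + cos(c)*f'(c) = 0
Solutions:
 f(c) = C1/cos(c)^4


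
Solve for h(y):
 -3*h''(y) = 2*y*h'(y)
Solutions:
 h(y) = C1 + C2*erf(sqrt(3)*y/3)
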